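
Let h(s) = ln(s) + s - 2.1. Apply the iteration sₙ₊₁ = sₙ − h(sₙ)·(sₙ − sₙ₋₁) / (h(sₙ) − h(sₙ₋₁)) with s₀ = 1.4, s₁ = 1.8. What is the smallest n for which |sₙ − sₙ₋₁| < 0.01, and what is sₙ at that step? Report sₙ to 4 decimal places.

n = 3, sₙ = 1.6184

h(1.4) = -0.363528, h(1.8) = 0.287787
s₂ = 1.800000 − 0.287787·(0.400000)/(0.651314) = 1.623258;  |Δ| = 0.176742
h(1.623258) = 0.007693
s₃ = 1.623258 − 0.007693·(-0.176742)/(-0.280094) = 1.618403;  |Δ| = 0.004854
|s₃ − s₂| = 0.004854 < 0.01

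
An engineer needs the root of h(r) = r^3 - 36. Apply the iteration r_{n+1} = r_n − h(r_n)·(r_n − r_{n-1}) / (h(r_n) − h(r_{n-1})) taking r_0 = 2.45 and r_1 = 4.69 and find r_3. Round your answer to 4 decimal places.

h(2.45) = -21.293875, h(4.69) = 67.161709
r_2 = 4.690000 − 67.161709·(4.690000 − 2.450000) / (67.161709 − (-21.293875)) = 4.690000 − (150.442228)/(88.455584) = 2.989234
h(2.989234) = -9.289634
r_3 = 2.989234 − (-9.289634)·(2.989234 − 4.690000) / (-9.289634 − 67.161709) = 2.989234 − (15.799491)/(-76.451343) = 3.195895

3.1959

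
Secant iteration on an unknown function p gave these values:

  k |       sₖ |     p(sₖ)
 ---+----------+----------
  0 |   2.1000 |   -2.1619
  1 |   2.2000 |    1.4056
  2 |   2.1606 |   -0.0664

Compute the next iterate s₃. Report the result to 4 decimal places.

s₃ = 2.1606 − (-0.0664)·(2.1606 − 2.2000) / (-0.0664 − 1.4056)
   = 2.1606 − (0.002616)/(-1.472000) = 2.162377

2.1624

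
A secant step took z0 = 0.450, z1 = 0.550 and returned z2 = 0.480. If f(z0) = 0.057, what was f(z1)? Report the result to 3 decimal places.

The secant line through (0.450, 0.057) and (0.550, f(z1)) crosses zero at z2 = 0.480.
So (0.450, 0.057), (0.550, f(z1)), (0.480, 0) are collinear:
f(z1) = 0.057 · (0.550 − 0.480) / (0.450 − 0.480) = 0.057 · (0.07000)/(-0.03000) = -0.13300

-0.133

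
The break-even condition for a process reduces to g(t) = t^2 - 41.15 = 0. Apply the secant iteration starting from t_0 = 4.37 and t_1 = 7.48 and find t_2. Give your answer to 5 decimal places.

6.23102

g(4.37) = -22.0531000, g(7.48) = 14.8004000
t_2 = 7.4800000 − 14.8004000·(7.4800000 − 4.3700000) / (14.8004000 − (-22.0531000)) = 7.4800000 − (46.0292440)/(36.8535000) = 6.2310211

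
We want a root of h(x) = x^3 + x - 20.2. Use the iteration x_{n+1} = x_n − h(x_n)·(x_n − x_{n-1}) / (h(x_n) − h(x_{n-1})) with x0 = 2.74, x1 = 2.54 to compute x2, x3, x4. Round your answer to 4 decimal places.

2.5981, 2.6012, 2.6011

h(2.74) = 3.110824, h(2.54) = -1.272936
x2 = 2.540000 − (-1.272936)·(2.540000 − 2.740000) / (-1.272936 − 3.110824) = 2.540000 − (0.254587)/(-4.383760) = 2.598075
h(2.598075) = -0.064933
x3 = 2.598075 − (-0.064933)·(2.598075 − 2.540000) / (-0.064933 − (-1.272936)) = 2.598075 − (-0.003771)/(1.208003) = 2.601197
h(2.601197) = 0.001478
x4 = 2.601197 − 0.001478·(2.601197 − 2.598075) / (0.001478 − (-0.064933)) = 2.601197 − (0.000005)/(0.066412) = 2.601127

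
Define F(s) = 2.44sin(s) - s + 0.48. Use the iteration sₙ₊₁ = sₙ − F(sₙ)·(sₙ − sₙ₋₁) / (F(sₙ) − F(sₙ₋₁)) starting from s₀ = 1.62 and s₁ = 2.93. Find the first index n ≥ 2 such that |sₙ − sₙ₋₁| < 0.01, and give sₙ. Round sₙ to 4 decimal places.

F(1.62) = 1.297047, F(2.93) = -1.937558
s₂ = 2.930000 − (-1.937558)·(1.310000)/(-3.234605) = 2.145298;  |Δ| = 0.784702
F(2.145298) = 0.382992
s₃ = 2.145298 − 0.382992·(-0.784702)/(2.320550) = 2.274808;  |Δ| = 0.129510
F(2.274808) = 0.065086
s₄ = 2.274808 − 0.065086·(0.129510)/(-0.317906) = 2.301323;  |Δ| = 0.026515
F(2.301323) = -0.003955
s₅ = 2.301323 − (-0.003955)·(0.026515)/(-0.069040) = 2.299804;  |Δ| = 0.001519
|s₅ − s₄| = 0.001519 < 0.01

n = 5, sₙ = 2.2998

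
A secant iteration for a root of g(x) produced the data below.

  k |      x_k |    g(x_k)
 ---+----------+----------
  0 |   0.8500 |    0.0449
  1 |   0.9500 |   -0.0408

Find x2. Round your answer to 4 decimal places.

x2 = 0.9500 − (-0.0408)·(0.9500 − 0.8500) / (-0.0408 − 0.0449)
   = 0.9500 − (-0.004080)/(-0.085700) = 0.902392

0.9024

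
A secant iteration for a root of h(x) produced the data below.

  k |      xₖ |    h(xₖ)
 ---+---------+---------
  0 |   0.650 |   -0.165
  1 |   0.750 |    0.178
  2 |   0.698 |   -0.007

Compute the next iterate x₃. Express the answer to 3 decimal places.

x₃ = 0.698 − (-0.007)·(0.698 − 0.750) / (-0.007 − 0.178)
   = 0.698 − (0.00036)/(-0.18500) = 0.69997

0.700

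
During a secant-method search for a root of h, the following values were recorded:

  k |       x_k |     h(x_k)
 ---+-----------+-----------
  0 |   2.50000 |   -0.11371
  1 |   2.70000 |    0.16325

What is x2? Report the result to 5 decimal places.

2.58211

x2 = 2.70000 − 0.16325·(2.70000 − 2.50000) / (0.16325 − (-0.11371))
   = 2.70000 − (0.0326500)/(0.2769600) = 2.5821129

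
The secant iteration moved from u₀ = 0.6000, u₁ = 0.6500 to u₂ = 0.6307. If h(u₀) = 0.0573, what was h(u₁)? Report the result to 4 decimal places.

The secant line through (0.6000, 0.0573) and (0.6500, h(u₁)) crosses zero at u₂ = 0.6307.
So (0.6000, 0.0573), (0.6500, h(u₁)), (0.6307, 0) are collinear:
h(u₁) = 0.0573 · (0.6500 − 0.6307) / (0.6000 − 0.6307) = 0.0573 · (0.019300)/(-0.030700) = -0.036022

-0.0360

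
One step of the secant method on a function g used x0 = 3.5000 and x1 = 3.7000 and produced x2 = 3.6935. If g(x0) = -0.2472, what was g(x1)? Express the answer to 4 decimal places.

The secant line through (3.5000, -0.2472) and (3.7000, g(x1)) crosses zero at x2 = 3.6935.
So (3.5000, -0.2472), (3.7000, g(x1)), (3.6935, 0) are collinear:
g(x1) = -0.2472 · (3.7000 − 3.6935) / (3.5000 − 3.6935) = -0.2472 · (0.006500)/(-0.193500) = 0.008304

0.0083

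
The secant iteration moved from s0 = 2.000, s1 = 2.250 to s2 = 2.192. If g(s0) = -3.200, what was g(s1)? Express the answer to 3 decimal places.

0.967

The secant line through (2.000, -3.200) and (2.250, g(s1)) crosses zero at s2 = 2.192.
So (2.000, -3.200), (2.250, g(s1)), (2.192, 0) are collinear:
g(s1) = -3.200 · (2.250 − 2.192) / (2.000 − 2.192) = -3.200 · (0.05800)/(-0.19200) = 0.96667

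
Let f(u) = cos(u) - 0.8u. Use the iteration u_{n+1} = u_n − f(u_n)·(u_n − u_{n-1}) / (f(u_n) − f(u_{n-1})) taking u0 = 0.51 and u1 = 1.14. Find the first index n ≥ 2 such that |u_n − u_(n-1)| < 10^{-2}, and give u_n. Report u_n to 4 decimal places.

f(0.51) = 0.464745, f(1.14) = -0.494405
u2 = 1.140000 − (-0.494405)·(0.630000)/(-0.959150) = 0.815259;  |Δ| = 0.324741
f(0.815259) = 0.033473
u3 = 0.815259 − 0.033473·(-0.324741)/(0.527878) = 0.835851;  |Δ| = 0.020592
f(0.835851) = 0.001866
u4 = 0.835851 − 0.001866·(0.020592)/(-0.031607) = 0.837067;  |Δ| = 0.001216
|u4 − u3| = 0.001216 < 10^{-2}

n = 4, u_n = 0.8371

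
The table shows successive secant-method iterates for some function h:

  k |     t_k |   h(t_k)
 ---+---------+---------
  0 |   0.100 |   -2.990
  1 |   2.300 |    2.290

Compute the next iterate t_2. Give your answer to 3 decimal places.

1.346

t_2 = 2.300 − 2.290·(2.300 − 0.100) / (2.290 − (-2.990))
   = 2.300 − (5.03800)/(5.28000) = 1.34583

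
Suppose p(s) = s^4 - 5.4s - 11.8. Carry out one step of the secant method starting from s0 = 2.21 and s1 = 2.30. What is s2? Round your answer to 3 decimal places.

2.207

p(2.21) = 0.12043, p(2.30) = 3.76410
s2 = 2.30000 − 3.76410·(2.30000 − 2.21000) / (3.76410 − 0.12043) = 2.30000 − (0.33877)/(3.64367) = 2.20703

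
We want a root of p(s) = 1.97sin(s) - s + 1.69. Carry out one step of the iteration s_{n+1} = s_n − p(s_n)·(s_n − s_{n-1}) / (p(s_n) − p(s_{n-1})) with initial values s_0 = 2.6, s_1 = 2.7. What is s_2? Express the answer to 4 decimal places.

p(2.6) = 0.105538, p(2.7) = -0.168062
s_2 = 2.700000 − (-0.168062)·(2.700000 − 2.600000) / (-0.168062 − 0.105538) = 2.700000 − (-0.016806)/(-0.273599) = 2.638574

2.6386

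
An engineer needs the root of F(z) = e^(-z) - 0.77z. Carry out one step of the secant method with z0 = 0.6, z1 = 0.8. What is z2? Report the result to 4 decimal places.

F(0.6) = 0.086812, F(0.8) = -0.166671
z2 = 0.800000 − (-0.166671)·(0.800000 − 0.600000) / (-0.166671 − 0.086812) = 0.800000 − (-0.033334)/(-0.253483) = 0.668495

0.6685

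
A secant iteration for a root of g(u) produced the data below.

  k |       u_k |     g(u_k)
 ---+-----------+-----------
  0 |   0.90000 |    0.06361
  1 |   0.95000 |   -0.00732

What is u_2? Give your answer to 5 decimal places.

u_2 = 0.95000 − (-0.00732)·(0.95000 − 0.90000) / (-0.00732 − 0.06361)
   = 0.95000 − (-0.0003660)/(-0.0709300) = 0.9448400

0.94484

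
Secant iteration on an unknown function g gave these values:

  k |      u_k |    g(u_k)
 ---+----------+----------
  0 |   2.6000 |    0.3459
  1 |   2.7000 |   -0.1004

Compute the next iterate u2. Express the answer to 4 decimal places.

2.6775

u2 = 2.7000 − (-0.1004)·(2.7000 − 2.6000) / (-0.1004 − 0.3459)
   = 2.7000 − (-0.010040)/(-0.446300) = 2.677504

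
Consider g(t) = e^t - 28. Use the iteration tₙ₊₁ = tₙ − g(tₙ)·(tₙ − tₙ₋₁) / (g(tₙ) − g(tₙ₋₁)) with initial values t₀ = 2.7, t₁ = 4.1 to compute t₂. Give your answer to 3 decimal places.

g(2.7) = -13.12027, g(4.1) = 32.34029
t₂ = 4.10000 − 32.34029·(4.10000 − 2.70000) / (32.34029 − (-13.12027)) = 4.10000 − (45.27640)/(45.46056) = 3.10405

3.104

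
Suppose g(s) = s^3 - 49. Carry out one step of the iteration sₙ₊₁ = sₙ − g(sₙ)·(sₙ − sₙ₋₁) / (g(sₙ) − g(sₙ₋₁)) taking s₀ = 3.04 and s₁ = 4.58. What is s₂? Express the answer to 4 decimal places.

3.5136

g(3.04) = -20.905536, g(4.58) = 47.071912
s₂ = 4.580000 − 47.071912·(4.580000 − 3.040000) / (47.071912 − (-20.905536)) = 4.580000 − (72.490744)/(67.977448) = 3.513606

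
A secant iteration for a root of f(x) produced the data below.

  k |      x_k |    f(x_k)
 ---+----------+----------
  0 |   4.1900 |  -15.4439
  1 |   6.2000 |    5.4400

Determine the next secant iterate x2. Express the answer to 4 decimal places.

5.6764

x2 = 6.2000 − 5.4400·(6.2000 − 4.1900) / (5.4400 − (-15.4439))
   = 6.2000 − (10.934400)/(20.883900) = 5.676420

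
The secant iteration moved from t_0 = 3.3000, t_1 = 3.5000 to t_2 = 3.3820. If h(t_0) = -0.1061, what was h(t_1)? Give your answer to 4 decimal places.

0.1527

The secant line through (3.3000, -0.1061) and (3.5000, h(t_1)) crosses zero at t_2 = 3.3820.
So (3.3000, -0.1061), (3.5000, h(t_1)), (3.3820, 0) are collinear:
h(t_1) = -0.1061 · (3.5000 − 3.3820) / (3.3000 − 3.3820) = -0.1061 · (0.118000)/(-0.082000) = 0.152680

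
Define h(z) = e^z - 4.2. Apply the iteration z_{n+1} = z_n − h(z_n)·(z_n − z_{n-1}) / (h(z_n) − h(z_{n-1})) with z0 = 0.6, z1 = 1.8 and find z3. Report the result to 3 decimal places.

h(0.6) = -2.37788, h(1.8) = 1.84965
z2 = 1.80000 − 1.84965·(1.80000 − 0.60000) / (1.84965 − (-2.37788)) = 1.80000 − (2.21958)/(4.22753) = 1.27497
h(1.27497) = -0.62140
z3 = 1.27497 − (-0.62140)·(1.27497 − 1.80000) / (-0.62140 − 1.84965) = 1.27497 − (0.32626)/(-2.47105) = 1.40700

1.407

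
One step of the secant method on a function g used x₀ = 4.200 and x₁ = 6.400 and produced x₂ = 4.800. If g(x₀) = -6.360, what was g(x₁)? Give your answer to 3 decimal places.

The secant line through (4.200, -6.360) and (6.400, g(x₁)) crosses zero at x₂ = 4.800.
So (4.200, -6.360), (6.400, g(x₁)), (4.800, 0) are collinear:
g(x₁) = -6.360 · (6.400 − 4.800) / (4.200 − 4.800) = -6.360 · (1.60000)/(-0.60000) = 16.96000

16.960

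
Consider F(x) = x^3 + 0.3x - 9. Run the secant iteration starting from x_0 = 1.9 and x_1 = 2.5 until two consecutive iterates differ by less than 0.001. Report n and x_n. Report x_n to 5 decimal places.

n = 5, x_n = 2.03202

F(1.9) = -1.5710000, F(2.5) = 7.3750000
x_2 = 2.5000000 − 7.3750000·(0.6000000)/(8.9460000) = 2.0053655;  |Δ| = 0.4946345
F(2.0053655) = -0.3338311
x_3 = 2.0053655 − (-0.3338311)·(-0.4946345)/(-7.7088311) = 2.0267857;  |Δ| = 0.0214202
F(2.0267857) = -0.0662120
x_4 = 2.0267857 − (-0.0662120)·(0.0214202)/(0.2676191) = 2.0320853;  |Δ| = 0.0052996
F(2.0320853) = 0.0008587
x_5 = 2.0320853 − 0.0008587·(0.0052996)/(0.0670707) = 2.0320174;  |Δ| = 0.0000679
|x_5 − x_4| = 0.0000679 < 0.001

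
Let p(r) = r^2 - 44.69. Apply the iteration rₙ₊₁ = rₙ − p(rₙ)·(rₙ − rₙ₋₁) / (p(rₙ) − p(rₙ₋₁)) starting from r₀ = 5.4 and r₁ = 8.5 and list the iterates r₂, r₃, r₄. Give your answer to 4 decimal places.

6.5173, 6.6648, 6.6853

p(5.4) = -15.530000, p(8.5) = 27.560000
r₂ = 8.500000 − 27.560000·(8.500000 − 5.400000) / (27.560000 − (-15.530000)) = 8.500000 − (85.436000)/(43.090000) = 6.517266
p(6.517266) = -2.215241
r₃ = 6.517266 − (-2.215241)·(6.517266 − 8.500000) / (-2.215241 − 27.560000) = 6.517266 − (4.392234)/(-29.775241) = 6.664779
p(6.664779) = -0.270719
r₄ = 6.664779 − (-0.270719)·(6.664779 − 6.517266) / (-0.270719 − (-2.215241)) = 6.664779 − (-0.039935)/(1.944523) = 6.685316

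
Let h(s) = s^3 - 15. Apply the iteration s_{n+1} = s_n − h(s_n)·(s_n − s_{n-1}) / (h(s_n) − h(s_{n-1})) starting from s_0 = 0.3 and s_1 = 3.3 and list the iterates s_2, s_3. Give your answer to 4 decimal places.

h(0.3) = -14.973000, h(3.3) = 20.937000
s_2 = 3.300000 − 20.937000·(3.300000 − 0.300000) / (20.937000 − (-14.973000)) = 3.300000 − (62.811000)/(35.910000) = 1.550877
h(1.550877) = -11.269799
s_3 = 1.550877 − (-11.269799)·(1.550877 − 3.300000) / (-11.269799 − 20.937000) = 1.550877 − (19.712263)/(-32.206799) = 2.162930

1.5509, 2.1629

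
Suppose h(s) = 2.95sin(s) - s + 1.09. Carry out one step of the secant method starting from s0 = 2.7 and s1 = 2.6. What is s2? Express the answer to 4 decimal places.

2.6030

h(2.7) = -0.349229, h(2.6) = 0.010729
s2 = 2.600000 − 0.010729·(2.600000 − 2.700000) / (0.010729 − (-0.349229)) = 2.600000 − (-0.001073)/(0.359958) = 2.602981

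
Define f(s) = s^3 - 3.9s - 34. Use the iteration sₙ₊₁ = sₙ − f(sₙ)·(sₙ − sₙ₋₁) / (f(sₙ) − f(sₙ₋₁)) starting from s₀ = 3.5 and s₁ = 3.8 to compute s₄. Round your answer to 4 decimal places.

f(3.5) = -4.775000, f(3.8) = 6.052000
s₂ = 3.800000 − 6.052000·(3.800000 − 3.500000) / (6.052000 − (-4.775000)) = 3.800000 − (1.815600)/(10.827000) = 3.632308
f(3.632308) = -0.242555
s₃ = 3.632308 − (-0.242555)·(3.632308 − 3.800000) / (-0.242555 − 6.052000) = 3.632308 − (0.040675)/(-6.294555) = 3.638770
f(3.638770) = -0.011534
s₄ = 3.638770 − (-0.011534)·(3.638770 − 3.632308) / (-0.011534 − (-0.242555)) = 3.638770 − (-0.000075)/(0.231021) = 3.639093

3.6391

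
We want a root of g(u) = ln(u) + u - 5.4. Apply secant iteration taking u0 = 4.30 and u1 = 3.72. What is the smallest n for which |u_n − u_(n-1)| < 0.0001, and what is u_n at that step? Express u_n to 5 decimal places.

n = 4, u_n = 4.01097

g(4.30) = 0.3586150, g(3.72) = -0.3662763
u2 = 3.7200000 − (-0.3662763)·(-0.5800000)/(-0.7248914) = 4.0130650;  |Δ| = 0.2930650
g(4.0130650) = 0.0026203
u3 = 4.0130650 − 0.0026203·(0.2930650)/(0.3688966) = 4.0109833;  |Δ| = 0.0020816
g(4.0109833) = 0.0000198
u4 = 4.0109833 − 0.0000198·(-0.0020816)/(-0.0026005) = 4.0109675;  |Δ| = 0.0000158
|u4 − u3| = 0.0000158 < 0.0001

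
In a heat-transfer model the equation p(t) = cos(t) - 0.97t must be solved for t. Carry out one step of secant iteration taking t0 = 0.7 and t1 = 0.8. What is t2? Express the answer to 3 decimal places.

p(0.7) = 0.08584, p(0.8) = -0.07929
t2 = 0.80000 − (-0.07929)·(0.80000 − 0.70000) / (-0.07929 − 0.08584) = 0.80000 − (-0.00793)/(-0.16514) = 0.75198

0.752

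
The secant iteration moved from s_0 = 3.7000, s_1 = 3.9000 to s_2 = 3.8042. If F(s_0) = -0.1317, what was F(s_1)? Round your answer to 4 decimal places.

The secant line through (3.7000, -0.1317) and (3.9000, F(s_1)) crosses zero at s_2 = 3.8042.
So (3.7000, -0.1317), (3.9000, F(s_1)), (3.8042, 0) are collinear:
F(s_1) = -0.1317 · (3.9000 − 3.8042) / (3.7000 − 3.8042) = -0.1317 · (0.095800)/(-0.104200) = 0.121083

0.1211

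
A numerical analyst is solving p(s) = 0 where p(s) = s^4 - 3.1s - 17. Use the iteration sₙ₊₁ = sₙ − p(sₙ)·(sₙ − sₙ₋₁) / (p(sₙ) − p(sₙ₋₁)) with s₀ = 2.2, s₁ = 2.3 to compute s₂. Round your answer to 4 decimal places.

2.2093

p(2.2) = -0.394400, p(2.3) = 3.854100
s₂ = 2.300000 − 3.854100·(2.300000 − 2.200000) / (3.854100 − (-0.394400)) = 2.300000 − (0.385410)/(4.248500) = 2.209283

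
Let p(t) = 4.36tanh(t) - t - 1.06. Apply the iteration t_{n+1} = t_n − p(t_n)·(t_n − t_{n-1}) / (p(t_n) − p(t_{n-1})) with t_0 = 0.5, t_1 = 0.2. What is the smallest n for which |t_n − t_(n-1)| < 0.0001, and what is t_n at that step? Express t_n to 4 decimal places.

n = 5, t_n = 0.3304

p(0.5) = 0.454831, p(0.2) = -0.399444
t_2 = 0.200000 − (-0.399444)·(-0.300000)/(-0.854274) = 0.340275;  |Δ| = 0.140275
p(0.340275) = 0.028596
t_3 = 0.340275 − 0.028596·(0.140275)/(0.428039) = 0.330903;  |Δ| = 0.009371
p(0.330903) = 0.001385
t_4 = 0.330903 − 0.001385·(-0.009371)/(-0.027210) = 0.330426;  |Δ| = 0.000477
p(0.330426) = -0.000006
t_5 = 0.330426 − (-0.000006)·(-0.000477)/(-0.001391) = 0.330428;  |Δ| = 0.000002
|t_5 − t_4| = 0.000002 < 0.0001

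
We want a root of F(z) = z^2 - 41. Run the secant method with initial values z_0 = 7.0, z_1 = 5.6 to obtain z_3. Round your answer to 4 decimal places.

F(7.0) = 8.000000, F(5.6) = -9.640000
z_2 = 5.600000 − (-9.640000)·(5.600000 − 7.000000) / (-9.640000 − 8.000000) = 5.600000 − (13.496000)/(-17.640000) = 6.365079
F(6.365079) = -0.485765
z_3 = 6.365079 − (-0.485765)·(6.365079 − 5.600000) / (-0.485765 − (-9.640000)) = 6.365079 − (-0.371649)/(9.154235) = 6.405678

6.4057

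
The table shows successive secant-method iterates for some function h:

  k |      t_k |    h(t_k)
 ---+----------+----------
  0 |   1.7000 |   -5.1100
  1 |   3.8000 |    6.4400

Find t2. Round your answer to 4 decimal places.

2.6291

t2 = 3.8000 − 6.4400·(3.8000 − 1.7000) / (6.4400 − (-5.1100))
   = 3.8000 − (13.524000)/(11.550000) = 2.629091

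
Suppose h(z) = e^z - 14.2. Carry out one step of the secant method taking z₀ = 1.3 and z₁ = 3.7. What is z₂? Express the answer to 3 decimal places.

h(1.3) = -10.53070, h(3.7) = 26.24730
z₂ = 3.70000 − 26.24730·(3.70000 − 1.30000) / (26.24730 − (-10.53070)) = 3.70000 − (62.99353)/(36.77801) = 1.98720

1.987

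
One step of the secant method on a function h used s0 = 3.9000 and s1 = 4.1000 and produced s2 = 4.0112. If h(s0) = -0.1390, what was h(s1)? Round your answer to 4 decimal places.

The secant line through (3.9000, -0.1390) and (4.1000, h(s1)) crosses zero at s2 = 4.0112.
So (3.9000, -0.1390), (4.1000, h(s1)), (4.0112, 0) are collinear:
h(s1) = -0.1390 · (4.1000 − 4.0112) / (3.9000 − 4.0112) = -0.1390 · (0.088800)/(-0.111200) = 0.111000

0.1110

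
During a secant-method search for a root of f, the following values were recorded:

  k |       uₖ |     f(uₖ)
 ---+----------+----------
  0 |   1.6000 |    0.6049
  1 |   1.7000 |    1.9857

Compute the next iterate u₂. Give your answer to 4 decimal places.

u₂ = 1.7000 − 1.9857·(1.7000 − 1.6000) / (1.9857 − 0.6049)
   = 1.7000 − (0.198570)/(1.380800) = 1.556192

1.5562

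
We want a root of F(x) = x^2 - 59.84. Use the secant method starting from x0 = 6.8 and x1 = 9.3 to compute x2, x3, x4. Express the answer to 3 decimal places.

7.645, 7.727, 7.736

F(6.8) = -13.60000, F(9.3) = 26.65000
x2 = 9.30000 − 26.65000·(9.30000 − 6.80000) / (26.65000 − (-13.60000)) = 9.30000 − (66.62500)/(40.25000) = 7.64472
F(7.64472) = -1.39825
x3 = 7.64472 − (-1.39825)·(7.64472 − 9.30000) / (-1.39825 − 26.65000) = 7.64472 − (2.31449)/(-28.04825) = 7.72724
F(7.72724) = -0.12978
x4 = 7.72724 − (-0.12978)·(7.72724 − 7.64472) / (-0.12978 − (-1.39825)) = 7.72724 − (-0.01071)/(1.26847) = 7.73568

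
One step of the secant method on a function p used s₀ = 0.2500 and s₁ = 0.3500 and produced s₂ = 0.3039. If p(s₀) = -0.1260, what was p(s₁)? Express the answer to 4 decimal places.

The secant line through (0.2500, -0.1260) and (0.3500, p(s₁)) crosses zero at s₂ = 0.3039.
So (0.2500, -0.1260), (0.3500, p(s₁)), (0.3039, 0) are collinear:
p(s₁) = -0.1260 · (0.3500 − 0.3039) / (0.2500 − 0.3039) = -0.1260 · (0.046100)/(-0.053900) = 0.107766

0.1078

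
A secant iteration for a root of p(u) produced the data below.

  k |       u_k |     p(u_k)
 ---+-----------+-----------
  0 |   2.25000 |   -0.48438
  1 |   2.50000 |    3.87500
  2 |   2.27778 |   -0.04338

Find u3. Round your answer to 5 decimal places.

2.28024

u3 = 2.27778 − (-0.04338)·(2.27778 − 2.50000) / (-0.04338 − 3.87500)
   = 2.27778 − (0.0096399)/(-3.9183800) = 2.2802402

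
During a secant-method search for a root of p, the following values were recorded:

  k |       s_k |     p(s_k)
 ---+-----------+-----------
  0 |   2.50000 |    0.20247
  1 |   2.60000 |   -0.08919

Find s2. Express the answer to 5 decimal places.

s2 = 2.60000 − (-0.08919)·(2.60000 − 2.50000) / (-0.08919 − 0.20247)
   = 2.60000 − (-0.0089190)/(-0.2916600) = 2.5694199

2.56942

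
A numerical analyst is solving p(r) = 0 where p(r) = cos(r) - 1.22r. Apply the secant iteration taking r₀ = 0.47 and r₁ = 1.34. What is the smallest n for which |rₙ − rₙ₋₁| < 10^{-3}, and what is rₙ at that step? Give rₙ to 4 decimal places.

n = 5, rₙ = 0.6517

p(0.47) = 0.318168, p(1.34) = -1.406047
r₂ = 1.340000 − (-1.406047)·(0.870000)/(-1.724215) = 0.630540;  |Δ| = 0.709460
p(0.630540) = 0.038450
r₃ = 0.630540 − 0.038450·(-0.709460)/(1.444497) = 0.649425;  |Δ| = 0.018884
p(0.649425) = 0.004133
r₄ = 0.649425 − 0.004133·(0.018884)/(-0.034316) = 0.651699;  |Δ| = 0.002275
p(0.651699) = -0.000019
r₅ = 0.651699 − (-0.000019)·(0.002275)/(-0.004153) = 0.651689;  |Δ| = 0.000011
|r₅ − r₄| = 0.000011 < 10^{-3}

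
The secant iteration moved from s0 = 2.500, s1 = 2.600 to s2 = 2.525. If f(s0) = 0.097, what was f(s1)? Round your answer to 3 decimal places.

The secant line through (2.500, 0.097) and (2.600, f(s1)) crosses zero at s2 = 2.525.
So (2.500, 0.097), (2.600, f(s1)), (2.525, 0) are collinear:
f(s1) = 0.097 · (2.600 − 2.525) / (2.500 − 2.525) = 0.097 · (0.07500)/(-0.02500) = -0.29100

-0.291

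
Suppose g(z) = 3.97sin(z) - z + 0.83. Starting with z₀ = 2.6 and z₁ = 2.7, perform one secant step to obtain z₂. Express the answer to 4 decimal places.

g(2.6) = 0.276540, g(2.7) = -0.173302
z₂ = 2.700000 − (-0.173302)·(2.700000 − 2.600000) / (-0.173302 − 0.276540) = 2.700000 − (-0.017330)/(-0.449842) = 2.661475

2.6615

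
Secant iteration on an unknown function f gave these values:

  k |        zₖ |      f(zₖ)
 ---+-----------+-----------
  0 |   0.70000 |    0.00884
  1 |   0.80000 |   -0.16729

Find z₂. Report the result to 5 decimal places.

z₂ = 0.80000 − (-0.16729)·(0.80000 − 0.70000) / (-0.16729 − 0.00884)
   = 0.80000 − (-0.0167290)/(-0.1761300) = 0.7050190

0.70502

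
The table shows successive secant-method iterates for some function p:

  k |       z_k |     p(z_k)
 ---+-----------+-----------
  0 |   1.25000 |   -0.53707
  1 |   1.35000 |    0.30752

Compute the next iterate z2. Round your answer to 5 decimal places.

z2 = 1.35000 − 0.30752·(1.35000 − 1.25000) / (0.30752 − (-0.53707))
   = 1.35000 − (0.0307520)/(0.8445900) = 1.3135894

1.31359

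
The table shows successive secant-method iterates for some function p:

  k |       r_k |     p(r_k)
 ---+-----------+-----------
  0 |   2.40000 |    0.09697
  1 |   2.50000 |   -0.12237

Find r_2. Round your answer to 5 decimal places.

2.44421

r_2 = 2.50000 − (-0.12237)·(2.50000 − 2.40000) / (-0.12237 − 0.09697)
   = 2.50000 − (-0.0122370)/(-0.2193400) = 2.4442099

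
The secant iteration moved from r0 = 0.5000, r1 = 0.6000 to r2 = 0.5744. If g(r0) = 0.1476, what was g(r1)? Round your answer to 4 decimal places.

-0.0508

The secant line through (0.5000, 0.1476) and (0.6000, g(r1)) crosses zero at r2 = 0.5744.
So (0.5000, 0.1476), (0.6000, g(r1)), (0.5744, 0) are collinear:
g(r1) = 0.1476 · (0.6000 − 0.5744) / (0.5000 − 0.5744) = 0.1476 · (0.025600)/(-0.074400) = -0.050787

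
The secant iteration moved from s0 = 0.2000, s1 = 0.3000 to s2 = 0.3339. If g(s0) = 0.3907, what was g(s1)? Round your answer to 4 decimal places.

0.0989

The secant line through (0.2000, 0.3907) and (0.3000, g(s1)) crosses zero at s2 = 0.3339.
So (0.2000, 0.3907), (0.3000, g(s1)), (0.3339, 0) are collinear:
g(s1) = 0.3907 · (0.3000 − 0.3339) / (0.2000 − 0.3339) = 0.3907 · (-0.033900)/(-0.133900) = 0.098915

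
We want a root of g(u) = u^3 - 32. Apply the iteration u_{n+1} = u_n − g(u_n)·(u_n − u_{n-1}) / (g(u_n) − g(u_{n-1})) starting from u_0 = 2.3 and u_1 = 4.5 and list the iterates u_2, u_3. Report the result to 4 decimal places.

g(2.3) = -19.833000, g(4.5) = 59.125000
u_2 = 4.500000 − 59.125000·(4.500000 − 2.300000) / (59.125000 − (-19.833000)) = 4.500000 − (130.075000)/(78.958000) = 2.852605
g(2.852605) = -8.787335
u_3 = 2.852605 − (-8.787335)·(2.852605 − 4.500000) / (-8.787335 − 59.125000) = 2.852605 − (14.476210)/(-67.912335) = 3.065765

2.8526, 3.0658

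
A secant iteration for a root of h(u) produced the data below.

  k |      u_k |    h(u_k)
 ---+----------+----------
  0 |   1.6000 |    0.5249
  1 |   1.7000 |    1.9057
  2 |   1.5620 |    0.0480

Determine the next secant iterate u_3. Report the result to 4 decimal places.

u_3 = 1.5620 − 0.0480·(1.5620 − 1.7000) / (0.0480 − 1.9057)
   = 1.5620 − (-0.006624)/(-1.857700) = 1.558434

1.5584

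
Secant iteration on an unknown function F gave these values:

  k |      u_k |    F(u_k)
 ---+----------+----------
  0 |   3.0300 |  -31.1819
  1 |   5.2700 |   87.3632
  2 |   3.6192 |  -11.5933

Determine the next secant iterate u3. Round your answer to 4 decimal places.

3.8126

u3 = 3.6192 − (-11.5933)·(3.6192 − 5.2700) / (-11.5933 − 87.3632)
   = 3.6192 − (19.138220)/(-98.956500) = 3.812600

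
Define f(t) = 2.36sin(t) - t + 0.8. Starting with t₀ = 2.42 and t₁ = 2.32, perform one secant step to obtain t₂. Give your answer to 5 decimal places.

f(2.42) = -0.0610284, f(2.32) = 0.2080662
t₂ = 2.3200000 − 0.2080662·(2.3200000 − 2.4200000) / (0.2080662 − (-0.0610284)) = 2.3200000 − (-0.0208066)/(0.2690946) = 2.3973208

2.39732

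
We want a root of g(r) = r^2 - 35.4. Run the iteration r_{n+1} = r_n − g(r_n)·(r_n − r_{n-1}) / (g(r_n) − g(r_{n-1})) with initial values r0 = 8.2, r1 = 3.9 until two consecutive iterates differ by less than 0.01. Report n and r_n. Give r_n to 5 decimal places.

n = 5, r_n = 5.94977

g(8.2) = 31.8400000, g(3.9) = -20.1900000
r2 = 3.9000000 − (-20.1900000)·(-4.3000000)/(-52.0300000) = 5.5685950;  |Δ| = 1.6685950
g(5.5685950) = -4.3907493
r3 = 5.5685950 − (-4.3907493)·(1.6685950)/(15.7992507) = 6.0323121;  |Δ| = 0.4637171
g(6.0323121) = 0.9887896
r4 = 6.0323121 − 0.9887896·(0.4637171)/(5.3795388) = 5.9470783;  |Δ| = 0.0852338
g(5.9470783) = -0.0322596
r5 = 5.9470783 − (-0.0322596)·(-0.0852338)/(-1.0210491) = 5.9497712;  |Δ| = 0.0026929
|r5 − r4| = 0.0026929 < 0.01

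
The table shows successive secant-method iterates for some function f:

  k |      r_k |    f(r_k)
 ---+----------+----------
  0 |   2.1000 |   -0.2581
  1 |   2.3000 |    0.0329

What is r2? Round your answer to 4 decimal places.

2.2774

r2 = 2.3000 − 0.0329·(2.3000 − 2.1000) / (0.0329 − (-0.2581))
   = 2.3000 − (0.006580)/(0.291000) = 2.277388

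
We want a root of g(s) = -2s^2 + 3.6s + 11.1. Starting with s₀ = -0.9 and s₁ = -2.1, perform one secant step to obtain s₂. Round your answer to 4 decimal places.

-1.5500

g(-0.9) = 6.240000, g(-2.1) = -5.280000
s₂ = -2.100000 − (-5.280000)·(-2.100000 − (-0.900000)) / (-5.280000 − 6.240000) = -2.100000 − (6.336000)/(-11.520000) = -1.550000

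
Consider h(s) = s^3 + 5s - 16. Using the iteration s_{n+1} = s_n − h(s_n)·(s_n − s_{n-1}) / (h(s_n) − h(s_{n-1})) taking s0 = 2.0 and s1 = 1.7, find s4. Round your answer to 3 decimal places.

h(2.0) = 2.00000, h(1.7) = -2.58700
s2 = 1.70000 − (-2.58700)·(1.70000 − 2.00000) / (-2.58700 − 2.00000) = 1.70000 − (0.77610)/(-4.58700) = 1.86920
h(1.86920) = -0.12325
s3 = 1.86920 − (-0.12325)·(1.86920 − 1.70000) / (-0.12325 − (-2.58700)) = 1.86920 − (-0.02085)/(2.46375) = 1.87766
h(1.87766) = 0.00819
s4 = 1.87766 − 0.00819·(1.87766 − 1.86920) / (0.00819 − (-0.12325)) = 1.87766 − (0.00007)/(0.13145) = 1.87713

1.877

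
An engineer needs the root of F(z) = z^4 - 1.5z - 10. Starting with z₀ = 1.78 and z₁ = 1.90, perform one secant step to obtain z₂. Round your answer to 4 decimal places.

1.8922

F(1.78) = -2.631241, F(1.90) = 0.182100
z₂ = 1.900000 − 0.182100·(1.900000 − 1.780000) / (0.182100 − (-2.631241)) = 1.900000 − (0.021852)/(2.813341) = 1.892233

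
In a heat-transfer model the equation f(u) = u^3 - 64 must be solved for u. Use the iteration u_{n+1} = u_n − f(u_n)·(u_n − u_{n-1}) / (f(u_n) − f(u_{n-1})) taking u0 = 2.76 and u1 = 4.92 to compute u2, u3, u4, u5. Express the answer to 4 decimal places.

f(2.76) = -42.975424, f(4.92) = 55.095488
u2 = 4.920000 − 55.095488·(4.920000 − 2.760000) / (55.095488 − (-42.975424)) = 4.920000 − (119.006254)/(98.070912) = 3.706529
f(3.706529) = -13.078400
u3 = 3.706529 − (-13.078400)·(3.706529 − 4.920000) / (-13.078400 − 55.095488) = 3.706529 − (15.870265)/(-68.173888) = 3.939319
f(3.939319) = -2.868702
u4 = 3.939319 − (-2.868702)·(3.939319 − 3.706529) / (-2.868702 − (-13.078400)) = 3.939319 − (-0.667808)/(10.209698) = 4.004729
f(4.004729) = 0.227245
u5 = 4.004729 − 0.227245·(4.004729 − 3.939319) / (0.227245 − (-2.868702)) = 4.004729 − (0.014864)/(3.095947) = 3.999928

3.7065, 3.9393, 4.0047, 3.9999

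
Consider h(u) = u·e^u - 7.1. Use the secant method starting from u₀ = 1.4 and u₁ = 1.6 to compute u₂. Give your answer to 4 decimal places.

1.5266

h(1.4) = -1.422720, h(1.6) = 0.824852
u₂ = 1.600000 − 0.824852·(1.600000 − 1.400000) / (0.824852 − (-1.422720)) = 1.600000 − (0.164970)/(2.247572) = 1.526601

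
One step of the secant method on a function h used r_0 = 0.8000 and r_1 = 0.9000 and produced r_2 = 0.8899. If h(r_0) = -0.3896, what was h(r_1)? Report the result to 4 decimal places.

The secant line through (0.8000, -0.3896) and (0.9000, h(r_1)) crosses zero at r_2 = 0.8899.
So (0.8000, -0.3896), (0.9000, h(r_1)), (0.8899, 0) are collinear:
h(r_1) = -0.3896 · (0.9000 − 0.8899) / (0.8000 − 0.8899) = -0.3896 · (0.010100)/(-0.089900) = 0.043770

0.0438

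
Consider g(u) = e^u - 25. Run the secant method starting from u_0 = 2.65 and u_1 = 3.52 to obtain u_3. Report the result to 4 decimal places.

3.2061

g(2.65) = -10.845961, g(3.52) = 8.784428
u_2 = 3.520000 − 8.784428·(3.520000 − 2.650000) / (8.784428 − (-10.845961)) = 3.520000 − (7.642453)/(19.630390) = 3.130683
g(3.130683) = -2.110402
u_3 = 3.130683 − (-2.110402)·(3.130683 − 3.520000) / (-2.110402 − 8.784428) = 3.130683 − (0.821616)/(-10.894830) = 3.206096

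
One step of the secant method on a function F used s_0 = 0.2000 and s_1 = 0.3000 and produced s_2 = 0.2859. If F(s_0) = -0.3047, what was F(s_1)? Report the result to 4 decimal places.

0.0500

The secant line through (0.2000, -0.3047) and (0.3000, F(s_1)) crosses zero at s_2 = 0.2859.
So (0.2000, -0.3047), (0.3000, F(s_1)), (0.2859, 0) are collinear:
F(s_1) = -0.3047 · (0.3000 − 0.2859) / (0.2000 − 0.2859) = -0.3047 · (0.014100)/(-0.085900) = 0.050015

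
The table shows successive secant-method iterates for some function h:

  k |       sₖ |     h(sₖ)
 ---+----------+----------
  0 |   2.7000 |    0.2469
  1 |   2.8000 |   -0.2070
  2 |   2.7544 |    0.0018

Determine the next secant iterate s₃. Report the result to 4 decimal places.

2.7548

s₃ = 2.7544 − 0.0018·(2.7544 − 2.8000) / (0.0018 − (-0.2070))
   = 2.7544 − (-0.000082)/(0.208800) = 2.754793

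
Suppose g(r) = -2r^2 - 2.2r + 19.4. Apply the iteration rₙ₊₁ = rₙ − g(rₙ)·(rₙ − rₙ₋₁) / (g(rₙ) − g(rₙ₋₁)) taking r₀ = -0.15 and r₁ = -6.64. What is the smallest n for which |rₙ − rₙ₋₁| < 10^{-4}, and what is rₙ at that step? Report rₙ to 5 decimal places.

n = 8, rₙ = -3.71267

g(-0.15) = 19.6850000, g(-6.64) = -54.1712000
r₂ = -6.6400000 − (-54.1712000)·(-6.4900000)/(-73.8562000) = -1.8797891;  |Δ| = 4.7602109
g(-1.8797891) = 16.4683219
r₃ = -1.8797891 − 16.4683219·(4.7602109)/(70.6395219) = -2.9895458;  |Δ| = 1.1097567
g(-2.9895458) = 8.1022322
r₄ = -2.9895458 − 8.1022322·(-1.1097567)/(-8.3660897) = -4.0643020;  |Δ| = 1.0747562
g(-4.0643020) = -4.6956376
r₅ = -4.0643020 − (-4.6956376)·(-1.0747562)/(-12.7978698) = -3.6699657;  |Δ| = 0.3943364
g(-3.6699657) = 0.5366286
r₆ = -3.6699657 − 0.5366286·(0.3943364)/(5.2322662) = -3.7104094;  |Δ| = 0.0404437
g(-3.7104094) = 0.0286255
r₇ = -3.7104094 − 0.0286255·(-0.0404437)/(-0.5080031) = -3.7126883;  |Δ| = 0.0022790
g(-3.7126883) = -0.0001947
r₈ = -3.7126883 − (-0.0001947)·(-0.0022790)/(-0.0288202) = -3.7126729;  |Δ| = 0.0000154
|r₈ − r₇| = 0.0000154 < 10^{-4}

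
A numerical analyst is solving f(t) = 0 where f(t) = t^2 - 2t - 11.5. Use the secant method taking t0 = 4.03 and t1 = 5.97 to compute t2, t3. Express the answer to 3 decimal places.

f(4.03) = -3.31910, f(5.97) = 12.20090
t2 = 5.97000 − 12.20090·(5.97000 − 4.03000) / (12.20090 − (-3.31910)) = 5.97000 − (23.66975)/(15.52000) = 4.44489
f(4.44489) = -0.63275
t3 = 4.44489 − (-0.63275)·(4.44489 − 5.97000) / (-0.63275 − 12.20090) = 4.44489 − (0.96502)/(-12.83365) = 4.52008

4.445, 4.520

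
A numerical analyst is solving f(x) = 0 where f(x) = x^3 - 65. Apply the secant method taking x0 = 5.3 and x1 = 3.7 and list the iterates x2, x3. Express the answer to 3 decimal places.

f(5.3) = 83.87700, f(3.7) = -14.34700
x2 = 3.70000 − (-14.34700)·(3.70000 − 5.30000) / (-14.34700 − 83.87700) = 3.70000 − (22.95520)/(-98.22400) = 3.93370
f(3.93370) = -4.12982
x3 = 3.93370 − (-4.12982)·(3.93370 − 3.70000) / (-4.12982 − (-14.34700)) = 3.93370 − (-0.96515)/(10.21718) = 4.02817

3.934, 4.028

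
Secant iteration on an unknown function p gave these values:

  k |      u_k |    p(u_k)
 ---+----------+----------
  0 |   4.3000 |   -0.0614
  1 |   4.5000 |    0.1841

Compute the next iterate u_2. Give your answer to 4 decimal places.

u_2 = 4.5000 − 0.1841·(4.5000 − 4.3000) / (0.1841 − (-0.0614))
   = 4.5000 − (0.036820)/(0.245500) = 4.350020

4.3500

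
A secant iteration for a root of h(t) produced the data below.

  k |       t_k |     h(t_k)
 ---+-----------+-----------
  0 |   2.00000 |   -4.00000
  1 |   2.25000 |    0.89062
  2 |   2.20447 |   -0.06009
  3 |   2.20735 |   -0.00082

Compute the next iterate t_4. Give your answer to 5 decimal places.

2.20739

t_4 = 2.20735 − (-0.00082)·(2.20735 − 2.20447) / (-0.00082 − (-0.06009))
   = 2.20735 − (-0.0000024)/(0.0592700) = 2.2073898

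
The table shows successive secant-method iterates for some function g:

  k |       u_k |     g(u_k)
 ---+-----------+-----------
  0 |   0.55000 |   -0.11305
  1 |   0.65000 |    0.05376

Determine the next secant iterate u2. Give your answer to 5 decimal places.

0.61777

u2 = 0.65000 − 0.05376·(0.65000 − 0.55000) / (0.05376 − (-0.11305))
   = 0.65000 − (0.0053760)/(0.1668100) = 0.6177717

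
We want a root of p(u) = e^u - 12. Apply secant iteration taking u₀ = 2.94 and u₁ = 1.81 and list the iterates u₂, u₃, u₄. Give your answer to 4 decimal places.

2.3297, 2.5450, 2.4802

p(2.94) = 6.915846, p(1.81) = -5.889553
u₂ = 1.810000 − (-5.889553)·(1.810000 − 2.940000) / (-5.889553 − 6.915846) = 1.810000 − (6.655194)/(-12.805399) = 2.329718
p(2.329718) = -1.724958
u₃ = 2.329718 − (-1.724958)·(2.329718 − 1.810000) / (-1.724958 − (-5.889553)) = 2.329718 − (-0.896491)/(4.164595) = 2.544983
p(2.544983) = 0.743010
u₄ = 2.544983 − 0.743010·(2.544983 − 2.329718) / (0.743010 − (-1.724958)) = 2.544983 − (0.159944)/(2.467967) = 2.480175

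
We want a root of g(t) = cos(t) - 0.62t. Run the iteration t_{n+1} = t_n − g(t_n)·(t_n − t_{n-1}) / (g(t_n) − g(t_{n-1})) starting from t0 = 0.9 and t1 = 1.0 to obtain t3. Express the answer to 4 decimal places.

0.9449

g(0.9) = 0.063610, g(1.0) = -0.079698
t2 = 1.000000 − (-0.079698)·(1.000000 − 0.900000) / (-0.079698 − 0.063610) = 1.000000 − (-0.007970)/(-0.143308) = 0.944387
g(0.944387) = 0.000720
t3 = 0.944387 − 0.000720·(0.944387 − 1.000000) / (0.000720 − (-0.079698)) = 0.944387 − (-0.000040)/(0.080417) = 0.944885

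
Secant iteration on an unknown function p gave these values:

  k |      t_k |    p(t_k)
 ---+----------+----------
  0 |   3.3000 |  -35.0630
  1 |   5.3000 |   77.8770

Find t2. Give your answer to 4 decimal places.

3.9209

t2 = 5.3000 − 77.8770·(5.3000 − 3.3000) / (77.8770 − (-35.0630))
   = 5.3000 − (155.754000)/(112.940000) = 3.920914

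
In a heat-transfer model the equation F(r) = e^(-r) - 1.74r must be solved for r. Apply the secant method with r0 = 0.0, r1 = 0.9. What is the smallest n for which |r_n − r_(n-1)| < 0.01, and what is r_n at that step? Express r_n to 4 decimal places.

F(0.0) = 1.000000, F(0.9) = -1.159430
r2 = 0.900000 − (-1.159430)·(0.900000)/(-2.159430) = 0.416777;  |Δ| = 0.483223
F(0.416777) = -0.066023
r3 = 0.416777 − (-0.066023)·(-0.483223)/(1.093407) = 0.387598;  |Δ| = 0.029178
F(0.387598) = 0.004264
r4 = 0.387598 − 0.004264·(-0.029178)/(0.070287) = 0.389368;  |Δ| = 0.001770
|r4 − r3| = 0.001770 < 0.01

n = 4, r_n = 0.3894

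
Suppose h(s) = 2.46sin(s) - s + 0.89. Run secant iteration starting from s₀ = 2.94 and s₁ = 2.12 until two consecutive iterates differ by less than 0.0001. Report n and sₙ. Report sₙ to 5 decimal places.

n = 5, sₙ = 2.45307

h(2.94) = -1.5574342, h(2.12) = 0.8682336
s₂ = 2.1200000 − 0.8682336·(-0.8200000)/(2.4256678) = 2.4135074;  |Δ| = 0.2935074
h(2.4135074) = 0.1134788
s₃ = 2.4135074 − 0.1134788·(0.2935074)/(-0.7547548) = 2.4576368;  |Δ| = 0.0441294
h(2.4576368) = -0.0132513
s₄ = 2.4576368 − (-0.0132513)·(0.0441294)/(-0.1267301) = 2.4530225;  |Δ| = 0.0046143
h(2.4530225) = 0.0001445
s₅ = 2.4530225 − 0.0001445·(-0.0046143)/(0.0133958) = 2.4530723;  |Δ| = 0.0000498
|s₅ − s₄| = 0.0000498 < 0.0001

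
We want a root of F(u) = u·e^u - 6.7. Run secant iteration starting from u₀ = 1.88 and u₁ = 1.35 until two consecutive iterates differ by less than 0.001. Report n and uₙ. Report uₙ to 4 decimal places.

F(1.88) = 5.620589, F(1.35) = -1.492476
u₂ = 1.350000 − (-1.492476)·(-0.530000)/(-7.113065) = 1.461206;  |Δ| = 0.111206
F(1.461206) = -0.400519
u₃ = 1.461206 − (-0.400519)·(0.111206)/(1.091957) = 1.501995;  |Δ| = 0.040789
F(1.501995) = 0.044912
u₄ = 1.501995 − 0.044912·(0.040789)/(0.445431) = 1.497882;  |Δ| = 0.004113
F(1.497882) = -0.001164
u₅ = 1.497882 − (-0.001164)·(-0.004113)/(-0.046076) = 1.497986;  |Δ| = 0.000104
|u₅ − u₄| = 0.000104 < 0.001

n = 5, uₙ = 1.4980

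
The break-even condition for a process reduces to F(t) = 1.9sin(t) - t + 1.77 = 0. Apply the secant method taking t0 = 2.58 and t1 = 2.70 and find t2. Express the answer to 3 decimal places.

2.656

F(2.58) = 0.20182, F(2.70) = -0.11798
t2 = 2.70000 − (-0.11798)·(2.70000 − 2.58000) / (-0.11798 − 0.20182) = 2.70000 − (-0.01416)/(-0.31979) = 2.65573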